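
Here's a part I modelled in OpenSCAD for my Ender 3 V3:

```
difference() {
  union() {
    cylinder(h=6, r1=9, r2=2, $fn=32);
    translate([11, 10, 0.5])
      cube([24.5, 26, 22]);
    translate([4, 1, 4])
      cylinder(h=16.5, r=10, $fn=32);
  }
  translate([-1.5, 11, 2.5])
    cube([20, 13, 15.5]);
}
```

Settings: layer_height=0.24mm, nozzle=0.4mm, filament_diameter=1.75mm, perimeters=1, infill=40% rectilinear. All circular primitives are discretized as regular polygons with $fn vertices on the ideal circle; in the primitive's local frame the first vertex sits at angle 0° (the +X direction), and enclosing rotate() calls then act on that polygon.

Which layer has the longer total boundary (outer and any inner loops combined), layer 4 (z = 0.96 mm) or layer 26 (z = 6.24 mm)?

layer 26 (z = 6.24 mm)

Layer 4 (z = 0.96): the cone: at t=0.160 of its height the radius interpolates to r₁+(r₂−r₁)t = 7.880, giving a regular 32-gon of that circumradius (perimeter = 2·32·7.880·sin(180°/32) = 49.43 mm); the cube at (11, 10) (footprint 24.5×26) is included at this height (perimeter 101.00 mm); the cylinder at (4, 1) does not reach this height (z outside [4, 20.5]); Combining (union): the 2 present regions are separate (no shared area or edge), so areas and boundary lengths simply add and each stays a separate island — boundary = 150.43 mm; the cube at (-1.5, 11) is absent (z outside [2.5, 18]); Subtracting the remaining from the first: none of the subtracted shapes is present at this height, so the result so far is unchanged — boundary = 150.43 mm. So its perimeter = 150.43 mm. Layer 26 (z = 6.24): the cone is not intersected at this z (z outside [0, 6]); the 24.5×26 cube at (11, 10) contributes its full rectangle (perimeter 101.00 mm); the r=10 cylinder at (4, 1) gives a regular 32-gon of circumradius 10 (constant along its height) (perimeter = 2·32·10.000·sin(180°/32) = 62.73 mm); Taking the union: the 2 present regions are separate (no shared area or edge), so areas and boundary lengths simply add and each stays a separate island — boundary = 163.73 mm; the 20×13 cube at (-1.5, 11) contributes its full rectangle (perimeter 66.00 mm); Taking the first minus the rest: starting from that combined region, the 20×13 cube at (-1.5, 11) partially overlaps it — only the 97.50 mm² overlap (of its 260.00 mm²) is removed, clipping the outline — boundary = 178.73 mm. So its perimeter = 178.73 mm. Layer 26 is larger (178.73 vs 150.43 mm).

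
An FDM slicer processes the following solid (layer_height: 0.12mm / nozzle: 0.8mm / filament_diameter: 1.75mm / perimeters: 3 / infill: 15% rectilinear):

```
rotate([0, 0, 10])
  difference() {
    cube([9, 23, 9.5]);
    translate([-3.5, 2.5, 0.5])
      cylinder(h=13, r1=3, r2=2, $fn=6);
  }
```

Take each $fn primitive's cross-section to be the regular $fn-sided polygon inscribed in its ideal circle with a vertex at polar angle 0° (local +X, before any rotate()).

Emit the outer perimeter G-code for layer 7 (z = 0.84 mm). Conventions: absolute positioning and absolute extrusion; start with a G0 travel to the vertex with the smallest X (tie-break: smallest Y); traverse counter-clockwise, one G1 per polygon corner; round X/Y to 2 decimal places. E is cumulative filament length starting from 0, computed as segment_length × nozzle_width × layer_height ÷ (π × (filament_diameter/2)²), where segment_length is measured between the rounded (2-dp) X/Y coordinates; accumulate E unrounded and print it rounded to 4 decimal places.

At z = 0.84 mm: the cube is present — its section is the full 9×23 rectangle; the cone at (-3.5, 2.5) (r1=3→r2=2) has section circumradius 2.974 here — a regular 6-gon; Taking the first minus the rest: starting from the 9×23 cube, the cone at (-3.5, 2.5) misses the remaining region (no effect) — 1 connected region; (whole slice rotated 10° about Z — lengths, areas and connectivity unchanged). The outline is a single polygon with 4 vertices. Extrusion per mm of travel: 0.8 × 0.12 / (π × 0.875²) = 0.039912. Accumulating E over each segment gives final E = 2.5540.

G0 X-3.99 Y22.65 Z0.84
G1 X0.00 Y0.00 E0.9179
G1 X8.86 Y1.56 E1.2770
G1 X4.87 Y24.21 E2.1949
G1 X-3.99 Y22.65 E2.5540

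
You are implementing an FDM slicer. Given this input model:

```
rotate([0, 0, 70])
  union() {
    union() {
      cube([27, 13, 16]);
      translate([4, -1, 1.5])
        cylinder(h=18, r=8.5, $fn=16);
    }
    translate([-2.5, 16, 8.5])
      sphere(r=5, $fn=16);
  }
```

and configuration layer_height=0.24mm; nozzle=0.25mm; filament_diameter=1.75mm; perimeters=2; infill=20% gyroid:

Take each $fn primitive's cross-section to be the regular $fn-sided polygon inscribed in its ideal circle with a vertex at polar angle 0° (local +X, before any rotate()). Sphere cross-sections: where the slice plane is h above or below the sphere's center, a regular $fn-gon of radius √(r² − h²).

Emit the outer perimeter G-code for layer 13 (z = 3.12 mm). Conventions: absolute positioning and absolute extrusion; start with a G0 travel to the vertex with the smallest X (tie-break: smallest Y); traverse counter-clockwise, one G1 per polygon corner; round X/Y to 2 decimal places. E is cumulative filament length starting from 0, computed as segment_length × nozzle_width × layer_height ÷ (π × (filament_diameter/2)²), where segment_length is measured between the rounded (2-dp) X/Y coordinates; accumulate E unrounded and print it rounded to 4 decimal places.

At z = 3.12 mm: the cube (footprint 27×13) is included at this height; the r=8.5 cylinder at (4, -1) gives a regular 16-gon of circumradius 8.5 (constant along its height); Taking the union: the regions partially overlap (shared area 75.17 mm²), so overlapping operands fuse into one piece — 1 connected region; the sphere at (-2.5, 16) does not reach this height (|z−center|=5.380 > r=5); Merging all regions: only the result so far is present, so the union is just that shape — 1 connected region; (rotated 70° about Z; rotation is an isometry so areas/perimeters/island counts are preserved). The outline is a single polygon with 16 vertices. Extrusion per mm of travel: 0.25 × 0.24 / (π × 0.875²) = 0.024945. Accumulating E over each segment gives final E = 2.4432.

G0 X-12.22 Y4.45 Z3.12
G1 X-5.97 Y2.17 E0.1660
G1 X-5.40 Y-0.18 E0.2263
G1 X-3.43 Y-2.85 E0.3090
G1 X-0.60 Y-4.57 E0.3917
G1 X2.68 Y-5.08 E0.4745
G1 X5.90 Y-4.29 E0.5572
G1 X8.57 Y-2.33 E0.6398
G1 X10.30 Y0.51 E0.7227
G1 X10.80 Y3.79 E0.8055
G1 X10.01 Y7.01 E0.8882
G1 X8.05 Y9.68 E0.9708
G1 X5.21 Y11.40 E1.0537
G1 X4.21 Y11.56 E1.0789
G1 X9.23 Y25.37 E1.4455
G1 X-2.98 Y29.82 E1.7696
G1 X-12.22 Y4.45 E2.4432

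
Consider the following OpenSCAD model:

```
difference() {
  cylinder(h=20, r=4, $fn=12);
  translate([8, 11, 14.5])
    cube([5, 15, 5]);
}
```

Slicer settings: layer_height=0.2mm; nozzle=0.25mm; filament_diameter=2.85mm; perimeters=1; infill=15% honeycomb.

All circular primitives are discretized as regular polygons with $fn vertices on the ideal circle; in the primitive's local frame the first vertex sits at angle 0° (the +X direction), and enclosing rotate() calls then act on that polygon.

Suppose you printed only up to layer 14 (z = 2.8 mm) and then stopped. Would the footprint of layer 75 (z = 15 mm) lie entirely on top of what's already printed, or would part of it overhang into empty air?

Compare the two slices. At z = 2.8: the r=4 cylinder gives a regular 12-gon of circumradius 4 (constant along its height) (area = (12/2)·4.000²·sin(360°/12) = 48.00 mm²); the cube at (8, 11) does not reach this height (z outside [14.5, 19.5]); After the difference (first − rest): none of the subtracted shapes is present at this height, so the r=4 cylinder is unchanged — area = 48.00 mm². At z = 15: the cylinder: section is a regular 12-gon, circumradius r=4 (area = (12/2)·4.000²·sin(360°/12) = 48.00 mm²); the cube at (8, 11) (footprint 5×15) is included at this height (area 75.00 mm²); Taking the first minus the rest: starting from the r=4 cylinder (48.00 mm²), the 5×15 cube at (8, 11) misses the remaining region (no effect) — area = 48.00 mm². Checking containment: the cross-section at z = 15 is a subset of the cross-section at z = 2.8.

entirely on top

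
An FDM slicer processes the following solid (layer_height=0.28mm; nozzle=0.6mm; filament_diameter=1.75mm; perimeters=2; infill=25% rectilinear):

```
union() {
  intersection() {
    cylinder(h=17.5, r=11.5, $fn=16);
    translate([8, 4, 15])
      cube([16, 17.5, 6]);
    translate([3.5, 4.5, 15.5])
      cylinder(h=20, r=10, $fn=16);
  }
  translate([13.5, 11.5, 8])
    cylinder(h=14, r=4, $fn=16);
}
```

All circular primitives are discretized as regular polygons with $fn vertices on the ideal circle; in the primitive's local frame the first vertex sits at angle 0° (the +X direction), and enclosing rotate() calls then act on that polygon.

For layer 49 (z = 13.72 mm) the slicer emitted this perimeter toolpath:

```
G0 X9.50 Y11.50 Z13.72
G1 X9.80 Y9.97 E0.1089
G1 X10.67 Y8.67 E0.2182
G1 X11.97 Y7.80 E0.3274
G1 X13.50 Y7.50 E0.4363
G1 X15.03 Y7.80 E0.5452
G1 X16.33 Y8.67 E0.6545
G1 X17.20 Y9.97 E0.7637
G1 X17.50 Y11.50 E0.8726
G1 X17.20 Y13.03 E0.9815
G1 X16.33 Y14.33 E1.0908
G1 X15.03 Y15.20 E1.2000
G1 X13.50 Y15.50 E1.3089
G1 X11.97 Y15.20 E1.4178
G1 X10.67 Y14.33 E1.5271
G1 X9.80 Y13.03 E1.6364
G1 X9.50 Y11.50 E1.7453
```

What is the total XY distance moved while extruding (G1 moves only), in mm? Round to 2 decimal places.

24.99 mm

Sum the Euclidean lengths of each G1 segment: total = 24.99 mm.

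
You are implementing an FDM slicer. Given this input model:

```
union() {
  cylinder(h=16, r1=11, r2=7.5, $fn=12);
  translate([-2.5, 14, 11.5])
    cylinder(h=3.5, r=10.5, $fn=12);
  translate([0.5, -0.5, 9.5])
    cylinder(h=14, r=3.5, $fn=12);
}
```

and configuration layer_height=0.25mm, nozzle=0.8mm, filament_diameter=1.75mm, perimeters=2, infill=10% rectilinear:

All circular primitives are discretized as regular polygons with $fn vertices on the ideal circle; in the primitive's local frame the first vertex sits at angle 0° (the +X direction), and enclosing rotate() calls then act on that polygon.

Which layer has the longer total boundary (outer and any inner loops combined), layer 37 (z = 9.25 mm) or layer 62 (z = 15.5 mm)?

Layer 37 (z = 9.25): the cone contributes a regular 12-gon of circumradius 8.977 (interpolated between r1=11 and r2=7.5 at t=0.578) (perimeter = 2·12·8.977·sin(180°/12) = 55.76 mm); the cylinder at (-2.5, 14) does not reach this height (z outside [11.5, 15]); the cylinder at (0.5, -0.5) is absent (z outside [9.5, 23.5]); Taking the union: only the cone is present, so the union is just that shape — boundary = 55.76 mm. So its perimeter = 55.76 mm. Layer 62 (z = 15.5): the cone contributes a regular 12-gon of circumradius 7.609 (interpolated between r1=11 and r2=7.5 at t=0.969) (perimeter = 2·12·7.609·sin(180°/12) = 47.27 mm); the cylinder at (-2.5, 14) does not reach this height (z outside [11.5, 15]); the r=3.5 cylinder at (0.5, -0.5) contributes a regular 12-gon of circumradius 3.5 (perimeter = 2·12·3.500·sin(180°/12) = 21.74 mm); Merging all regions: the r=3.5 cylinder at (0.5, -0.5) lies entirely inside the cone, so the union is just the cone — boundary = 47.27 mm. So its perimeter = 47.27 mm. Layer 37 is larger (55.76 vs 47.27 mm).

layer 37 (z = 9.25 mm)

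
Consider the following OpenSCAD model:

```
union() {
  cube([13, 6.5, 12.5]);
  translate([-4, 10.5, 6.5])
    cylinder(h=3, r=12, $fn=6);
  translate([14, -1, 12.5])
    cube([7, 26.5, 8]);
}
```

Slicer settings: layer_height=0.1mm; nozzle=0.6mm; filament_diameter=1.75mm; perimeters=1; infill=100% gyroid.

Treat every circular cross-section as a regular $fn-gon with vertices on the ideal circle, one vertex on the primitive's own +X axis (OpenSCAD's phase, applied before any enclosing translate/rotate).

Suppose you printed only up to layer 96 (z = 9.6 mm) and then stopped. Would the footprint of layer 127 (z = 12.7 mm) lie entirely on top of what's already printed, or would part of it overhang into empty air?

part overhangs

Compare the two slices. At z = 9.6: the 13×6.5 cube contributes its full rectangle (area 84.50 mm²); the cylinder at (-4, 10.5) does not reach this height (z outside [6.5, 9.5]); the cube at (14, -1) is not intersected at this z (z outside [12.5, 20.5]); Taking the union: only the 13×6.5 cube is present, so the union is just that shape — area = 84.50 mm². At z = 12.7: the cube is absent (z outside [0, 12.5]); the cylinder at (-4, 10.5) does not reach this height (z outside [6.5, 9.5]); the cube at (14, -1) (footprint 7×26.5) is included at this height (area 185.50 mm²); Combining (union): only the 7×26.5 cube at (14, -1) is present, so the union is just that shape — area = 185.50 mm². Checking containment: at z = 12.7 the cross-section extends beyond the z = 9.6 cross-section by about 185.50 mm².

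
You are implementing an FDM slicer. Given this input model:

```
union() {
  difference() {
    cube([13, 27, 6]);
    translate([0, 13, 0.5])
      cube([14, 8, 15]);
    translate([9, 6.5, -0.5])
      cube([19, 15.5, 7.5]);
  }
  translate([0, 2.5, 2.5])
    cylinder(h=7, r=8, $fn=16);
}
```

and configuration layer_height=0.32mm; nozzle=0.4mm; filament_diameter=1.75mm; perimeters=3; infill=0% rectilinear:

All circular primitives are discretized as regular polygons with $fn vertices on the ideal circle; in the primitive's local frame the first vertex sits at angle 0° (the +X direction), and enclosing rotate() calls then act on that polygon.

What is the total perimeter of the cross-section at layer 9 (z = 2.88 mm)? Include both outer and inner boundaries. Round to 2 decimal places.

At z = 2.88 mm: the cube is present — its section is the full 13×27 rectangle (perimeter 80.00 mm); the cube at (0, 13) is present — its section is the full 14×8 rectangle (perimeter 44.00 mm); the 19×15.5 cube at (9, 6.5) contributes its full rectangle (perimeter 69.00 mm); After the difference (first − rest): starting from the 13×27 cube, the 14×8 cube at (0, 13) partially overlaps it — only the 104.00 mm² overlap (of its 112.00 mm²) is removed, clipping the outline; the 19×15.5 cube at (9, 6.5) partially overlaps it — only the 30.00 mm² overlap (of its 294.50 mm²) is removed, clipping the outline — boundary = 90.00 mm; the r=8 cylinder at (0, 2.5) contributes a regular 16-gon of circumradius 8 (perimeter = 2·16·8.000·sin(180°/16) = 49.94 mm); Taking the union: the regions partially overlap (shared area 68.36 mm²), so the edge portions inside another operand are dropped and the merged outline is re-measured after clipping — boundary = 106.91 mm. Overall, the cross-section has 2 separate islands. Total boundary length (outer) = 106.91 mm.

106.91 mm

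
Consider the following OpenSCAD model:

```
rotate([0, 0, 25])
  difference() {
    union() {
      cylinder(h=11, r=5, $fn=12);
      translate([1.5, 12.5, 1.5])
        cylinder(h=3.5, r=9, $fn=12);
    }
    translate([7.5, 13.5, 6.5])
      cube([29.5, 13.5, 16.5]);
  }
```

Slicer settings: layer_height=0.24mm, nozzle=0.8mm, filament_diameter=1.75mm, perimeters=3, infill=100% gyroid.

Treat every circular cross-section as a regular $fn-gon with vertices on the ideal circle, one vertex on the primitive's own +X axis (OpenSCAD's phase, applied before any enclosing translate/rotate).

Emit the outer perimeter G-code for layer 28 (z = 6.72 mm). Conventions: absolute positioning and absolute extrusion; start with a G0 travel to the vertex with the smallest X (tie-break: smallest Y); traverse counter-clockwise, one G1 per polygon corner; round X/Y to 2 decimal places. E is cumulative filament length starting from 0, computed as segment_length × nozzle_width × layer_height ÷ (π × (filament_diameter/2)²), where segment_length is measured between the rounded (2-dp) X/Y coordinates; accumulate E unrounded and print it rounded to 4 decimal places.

At z = 6.72 mm: the r=5 cylinder gives a regular 12-gon of circumradius 5 (constant along its height); the cylinder at (1.5, 12.5) does not reach this height (z outside [1.5, 5]); Taking the union: only the r=5 cylinder is present, so the union is just that shape — 1 connected region; the 29.5×13.5 cube at (7.5, 13.5) contributes its full rectangle; Subtracting the remaining from the first: starting from the result so far, the 29.5×13.5 cube at (7.5, 13.5) misses the remaining region (no effect) — 1 connected region; (rotated 25° about Z; rotation is an isometry so areas/perimeters/island counts are preserved). The outline is a single polygon with 12 vertices. Extrusion per mm of travel: 0.8 × 0.24 / (π × 0.875²) = 0.079824. Accumulating E over each segment gives final E = 2.4794.

G0 X-4.98 Y0.44 Z6.72
G1 X-4.53 Y-2.11 E0.2067
G1 X-2.87 Y-4.10 E0.4136
G1 X-0.44 Y-4.98 E0.6199
G1 X2.11 Y-4.53 E0.8266
G1 X4.10 Y-2.87 E1.0334
G1 X4.98 Y-0.44 E1.2397
G1 X4.53 Y2.11 E1.4464
G1 X2.87 Y4.10 E1.6533
G1 X0.44 Y4.98 E1.8596
G1 X-2.11 Y4.53 E2.0663
G1 X-4.10 Y2.87 E2.2731
G1 X-4.98 Y0.44 E2.4794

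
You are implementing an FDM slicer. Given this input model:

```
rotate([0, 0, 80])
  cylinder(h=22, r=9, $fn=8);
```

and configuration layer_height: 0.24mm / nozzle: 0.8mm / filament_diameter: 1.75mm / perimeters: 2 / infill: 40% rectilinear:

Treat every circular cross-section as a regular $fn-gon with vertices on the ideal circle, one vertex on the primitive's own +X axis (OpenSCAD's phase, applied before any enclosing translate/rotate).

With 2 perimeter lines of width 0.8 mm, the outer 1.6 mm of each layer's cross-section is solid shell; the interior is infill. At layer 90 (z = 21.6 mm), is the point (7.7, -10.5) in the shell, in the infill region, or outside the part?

outside

At z = 21.6 mm: the r=9 cylinder contributes a regular 8-gon of circumradius 9; (whole slice rotated 80° about Z — lengths, areas and connectivity unchanged). Overall, the cross-section is a single solid region. Undo the 80° rotation: the query point maps to (-9.003, -9.406) in the un-rotated model frame. The nearest boundary edge runs (-9.00, 0.00)→(-6.36, -6.36); distance from the point to it = 4.03 mm. The point is not inside any of the regions above, so it lies outside the cross-section (4.03 mm from the nearest boundary).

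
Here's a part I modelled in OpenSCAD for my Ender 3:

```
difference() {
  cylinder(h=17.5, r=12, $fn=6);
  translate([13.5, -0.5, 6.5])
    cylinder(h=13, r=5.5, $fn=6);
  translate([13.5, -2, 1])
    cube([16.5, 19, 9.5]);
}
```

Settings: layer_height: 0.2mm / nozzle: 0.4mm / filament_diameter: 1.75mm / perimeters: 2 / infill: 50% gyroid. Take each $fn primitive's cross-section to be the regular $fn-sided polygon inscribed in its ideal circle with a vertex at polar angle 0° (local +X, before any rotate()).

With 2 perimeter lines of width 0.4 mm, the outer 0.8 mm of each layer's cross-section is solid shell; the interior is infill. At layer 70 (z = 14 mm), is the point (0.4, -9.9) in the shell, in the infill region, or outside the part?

shell

At z = 14 mm: the r=12 cylinder gives a regular 6-gon of circumradius 12 (constant along its height); the cylinder at (13.5, -0.5): section is a regular 6-gon, circumradius r=5.5; the cube at (13.5, -2) does not reach this height (z outside [1, 10.5]); After the difference (first − rest): starting from the r=12 cylinder, the r=5.5 cylinder at (13.5, -0.5) partially overlaps it — only the 13.78 mm² overlap (of its 78.59 mm²) is removed, clipping the outline — 1 connected region. Overall, the cross-section is a single solid region. The nearest boundary edge runs (6.00, -10.39)→(-6.00, -10.39); distance from the point to it = 0.49 mm. The point is inside the cross-section, 0.49 mm from the nearest boundary — within the 0.8 mm shell band (2 × 0.4).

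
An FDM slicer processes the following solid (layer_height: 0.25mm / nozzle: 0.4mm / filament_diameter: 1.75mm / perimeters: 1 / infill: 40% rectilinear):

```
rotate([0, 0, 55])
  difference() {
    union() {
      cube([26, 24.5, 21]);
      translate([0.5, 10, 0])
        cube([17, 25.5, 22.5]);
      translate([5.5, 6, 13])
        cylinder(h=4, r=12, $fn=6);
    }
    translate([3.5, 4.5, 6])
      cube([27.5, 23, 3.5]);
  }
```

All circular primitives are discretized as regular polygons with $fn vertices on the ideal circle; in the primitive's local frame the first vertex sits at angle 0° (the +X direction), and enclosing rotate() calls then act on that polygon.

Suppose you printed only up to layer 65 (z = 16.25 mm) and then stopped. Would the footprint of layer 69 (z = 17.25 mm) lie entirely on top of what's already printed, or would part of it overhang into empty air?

entirely on top

Compare the two slices. At z = 16.25: the cube (footprint 26×24.5) is included at this height (area 637.00 mm²); the cube at (0.5, 10) (footprint 17×25.5) is included at this height (area 433.50 mm²); the r=12 cylinder at (5.5, 6) gives a regular 6-gon of circumradius 12 (constant along its height) (area = (6/2)·12.000²·sin(360°/6) = 374.12 mm²); Merging all regions: the regions partially overlap — summed areas 1444.62 mm² minus the doubly-counted overlap 491.80 mm² gives 952.83 mm² — area = 952.83 mm²; the cube at (3.5, 4.5) does not reach this height (z outside [6, 9.5]); Taking the first minus the rest: none of the subtracted shapes is present at this height, so the result so far is unchanged — area = 952.83 mm²; (rotated 55° about Z; rotation is an isometry so areas/perimeters/island counts are preserved). At z = 17.25: the 26×24.5 cube contributes its full rectangle (area 637.00 mm²); the cube at (0.5, 10) (footprint 17×25.5) is included at this height (area 433.50 mm²); the cylinder at (5.5, 6) is not intersected at this z (z outside [13, 17]); Taking the union: the regions partially overlap — summed areas 1070.50 mm² minus the doubly-counted overlap 246.50 mm² gives 824.00 mm² — area = 824.00 mm²; the cube at (3.5, 4.5) is not intersected at this z (z outside [6, 9.5]); After the difference (first − rest): none of the subtracted shapes is present at this height, so the result so far is unchanged — area = 824.00 mm²; (rotated 55° about Z; rotation is an isometry so areas/perimeters/island counts are preserved). Checking containment: the cross-section at z = 17.25 is a subset of the cross-section at z = 16.25.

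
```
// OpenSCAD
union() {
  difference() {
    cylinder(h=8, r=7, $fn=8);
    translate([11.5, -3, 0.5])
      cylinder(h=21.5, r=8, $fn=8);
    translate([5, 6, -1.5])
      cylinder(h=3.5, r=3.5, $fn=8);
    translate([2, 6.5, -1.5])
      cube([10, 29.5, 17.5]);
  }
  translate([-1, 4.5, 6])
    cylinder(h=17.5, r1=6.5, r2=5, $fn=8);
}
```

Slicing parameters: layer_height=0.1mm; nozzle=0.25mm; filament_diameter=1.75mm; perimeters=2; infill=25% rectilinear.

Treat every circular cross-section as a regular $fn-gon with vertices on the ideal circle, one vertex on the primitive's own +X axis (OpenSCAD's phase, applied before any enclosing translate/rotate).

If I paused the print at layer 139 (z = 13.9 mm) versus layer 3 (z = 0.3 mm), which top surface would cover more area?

layer 3 (z = 0.3 mm)

Layer 139 (z = 13.9): the cylinder is not intersected at this z (z outside [0, 8]); the r=8 cylinder at (11.5, -3) contributes a regular 8-gon of circumradius 8 (area = (8/2)·8.000²·sin(360°/8) = 181.02 mm²); the cylinder at (5, 6) does not reach this height (z outside [-1.5, 2]); the cube at (2, 6.5) (footprint 10×29.5) is included at this height (area 295.00 mm²); Taking the first minus the rest: the first operand is absent here, so nothing remains; the cone at (-1, 4.5) contributes a regular 8-gon of circumradius 5.823 (interpolated between r1=6.5 and r2=5 at t=0.451) (area = (8/2)·5.823²·sin(360°/8) = 95.90 mm²); Merging all regions: only the cone at (-1, 4.5) is present, so the union is just that shape — area = 95.90 mm². So its area = 95.90 mm². Layer 3 (z = 0.3): the cylinder: section is a regular 8-gon, circumradius r=7 (area = (8/2)·7.000²·sin(360°/8) = 138.59 mm²); the cylinder at (11.5, -3) is not intersected at this z (z outside [0.5, 22]); the r=3.5 cylinder at (5, 6) gives a regular 8-gon of circumradius 3.5 (constant along its height) (area = (8/2)·3.500²·sin(360°/8) = 34.65 mm²); the cube at (2, 6.5) is present — its section is the full 10×29.5 rectangle (area 295.00 mm²); Subtracting the remaining from the first: starting from the r=7 cylinder (138.59 mm²), the r=3.5 cylinder at (5, 6) partially overlaps it — only the 8.38 mm² overlap (of its 34.65 mm²) is removed, clipping the outline; the 10×29.5 cube at (2, 6.5) misses the remaining region (no effect) — area = 130.21 mm²; the cone at (-1, 4.5) is absent (z outside [6, 23.5]); Merging all regions: only the result so far is present, so the union is just that shape — area = 130.21 mm². So its area = 130.21 mm². Layer 3 is larger (130.21 vs 95.90 mm²).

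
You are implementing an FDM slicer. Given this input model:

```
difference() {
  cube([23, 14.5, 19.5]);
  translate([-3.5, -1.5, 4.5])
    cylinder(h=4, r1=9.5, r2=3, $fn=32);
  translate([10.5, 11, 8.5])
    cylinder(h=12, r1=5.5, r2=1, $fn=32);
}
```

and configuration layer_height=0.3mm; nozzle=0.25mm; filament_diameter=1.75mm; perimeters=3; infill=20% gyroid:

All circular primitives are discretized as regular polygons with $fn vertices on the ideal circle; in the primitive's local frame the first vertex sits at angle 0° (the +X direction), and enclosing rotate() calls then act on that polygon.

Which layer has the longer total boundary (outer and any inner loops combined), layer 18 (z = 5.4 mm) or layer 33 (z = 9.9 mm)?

Layer 18 (z = 5.4): the 23×14.5 cube contributes its full rectangle (perimeter 75.00 mm); the cone at (-3.5, -1.5) (r1=9.5→r2=3) has section circumradius 8.037 here — a regular 32-gon (perimeter = 2·32·8.037·sin(180°/32) = 50.42 mm); the cone at (10.5, 11) is not intersected at this z (z outside [8.5, 20.5]); Subtracting the remaining from the first: starting from the 23×14.5 cube, the cone at (-3.5, -1.5) partially overlaps it — only the 16.59 mm² overlap (of its 201.65 mm²) is removed, clipping the outline — boundary = 72.38 mm. So its perimeter = 72.38 mm. Layer 33 (z = 9.9): the cube (footprint 23×14.5) is included at this height (perimeter 75.00 mm); the cone at (-3.5, -1.5) does not reach this height (z outside [4.5, 8.5]); the cone at (10.5, 11) contributes a regular 32-gon of circumradius 4.975 (interpolated between r1=5.5 and r2=1 at t=0.117) (perimeter = 2·32·4.975·sin(180°/32) = 31.21 mm); Taking the first minus the rest: starting from the 23×14.5 cube, the cone at (10.5, 11) partially overlaps it — only the 70.19 mm² overlap (of its 77.26 mm²) is removed, clipping the outline — boundary = 91.30 mm. So its perimeter = 91.30 mm. Layer 33 is larger (91.30 vs 72.38 mm).

layer 33 (z = 9.9 mm)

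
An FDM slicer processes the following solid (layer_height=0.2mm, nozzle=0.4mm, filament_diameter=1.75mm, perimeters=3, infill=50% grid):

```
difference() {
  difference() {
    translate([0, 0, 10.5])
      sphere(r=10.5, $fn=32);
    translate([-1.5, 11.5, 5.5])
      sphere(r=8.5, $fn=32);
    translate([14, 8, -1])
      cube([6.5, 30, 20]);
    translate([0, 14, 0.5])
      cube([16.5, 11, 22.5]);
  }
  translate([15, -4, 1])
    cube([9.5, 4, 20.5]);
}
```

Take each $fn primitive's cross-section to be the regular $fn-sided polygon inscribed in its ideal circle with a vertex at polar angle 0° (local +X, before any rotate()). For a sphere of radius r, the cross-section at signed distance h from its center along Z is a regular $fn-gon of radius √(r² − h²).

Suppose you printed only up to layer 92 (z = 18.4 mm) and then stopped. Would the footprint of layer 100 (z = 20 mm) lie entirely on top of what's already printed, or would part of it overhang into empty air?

Compare the two slices. At z = 18.4: the r=10.5 sphere contributes a regular 32-gon of circumradius √(10.5²−7.9²) = 6.917 (area = (32/2)·6.917²·sin(360°/32) = 149.33 mm²); the sphere at (-1.5, 11.5) is absent (|z−center|=12.900 > r=8.5); the 6.5×30 cube at (14, 8) contributes its full rectangle (area 195.00 mm²); the cube at (0, 14) is present — its section is the full 16.5×11 rectangle (area 181.50 mm²); Taking the first minus the rest: starting from the r=10.5 sphere (149.33 mm²), the 6.5×30 cube at (14, 8) misses the remaining region (no effect); the 16.5×11 cube at (0, 14) misses the remaining region (no effect) — area = 149.33 mm²; the 9.5×4 cube at (15, -4) contributes its full rectangle (area 38.00 mm²); Taking the first minus the rest: starting from the result so far (149.33 mm²), the 9.5×4 cube at (15, -4) misses the remaining region (no effect) — area = 149.33 mm². At z = 20: the sphere: section is a regular 32-gon, circumradius = √(r²−h²) = √(10.5²−9.5²) = 4.472 (area = (32/2)·4.472²·sin(360°/32) = 62.43 mm²); the sphere at (-1.5, 11.5) is not intersected at this z (|z−center|=14.500 > r=8.5); the cube at (14, 8) is absent (z outside [-1, 19]); the 16.5×11 cube at (0, 14) contributes its full rectangle (area 181.50 mm²); After the difference (first − rest): starting from the r=10.5 sphere (62.43 mm²), the 16.5×11 cube at (0, 14) misses the remaining region (no effect) — area = 62.43 mm²; the 9.5×4 cube at (15, -4) contributes its full rectangle (area 38.00 mm²); After the difference (first − rest): starting from the result so far (62.43 mm²), the 9.5×4 cube at (15, -4) misses the remaining region (no effect) — area = 62.43 mm². Checking containment: the cross-section at z = 20 is a subset of the cross-section at z = 18.4.

entirely on top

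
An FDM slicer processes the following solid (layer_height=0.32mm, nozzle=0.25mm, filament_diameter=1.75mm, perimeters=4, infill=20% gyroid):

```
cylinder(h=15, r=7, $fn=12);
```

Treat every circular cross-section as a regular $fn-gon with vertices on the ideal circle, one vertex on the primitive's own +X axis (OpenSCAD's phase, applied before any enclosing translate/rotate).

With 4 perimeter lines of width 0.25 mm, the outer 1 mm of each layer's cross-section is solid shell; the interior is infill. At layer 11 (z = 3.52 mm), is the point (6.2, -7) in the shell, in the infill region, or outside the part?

outside

At z = 3.52 mm: the r=7 cylinder gives a regular 12-gon of circumradius 7 (constant along its height). Overall, the cross-section is a single solid region. The nearest boundary edge runs (3.50, -6.06)→(6.06, -3.50); distance from the point to it = 2.57 mm. The point is not inside any of the regions above, so it lies outside the cross-section (2.57 mm from the nearest boundary).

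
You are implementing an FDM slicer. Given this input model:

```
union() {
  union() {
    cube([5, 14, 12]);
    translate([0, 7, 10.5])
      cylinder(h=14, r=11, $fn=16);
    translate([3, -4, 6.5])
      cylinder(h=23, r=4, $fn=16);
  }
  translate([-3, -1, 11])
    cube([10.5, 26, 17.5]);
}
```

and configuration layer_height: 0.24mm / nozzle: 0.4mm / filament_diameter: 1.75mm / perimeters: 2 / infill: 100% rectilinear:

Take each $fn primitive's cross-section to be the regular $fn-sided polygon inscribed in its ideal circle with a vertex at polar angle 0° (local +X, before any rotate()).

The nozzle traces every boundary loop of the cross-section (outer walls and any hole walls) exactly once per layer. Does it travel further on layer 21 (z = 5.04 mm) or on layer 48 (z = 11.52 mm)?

layer 48 (z = 11.52 mm)

Layer 21 (z = 5.04): the cube (footprint 5×14) is included at this height (perimeter 38.00 mm); the cylinder at (0, 7) does not reach this height (z outside [10.5, 24.5]); the cylinder at (3, -4) does not reach this height (z outside [6.5, 29.5]); Combining (union): only the 5×14 cube is present, so the union is just that shape — boundary = 38.00 mm; the cube at (-3, -1) is not intersected at this z (z outside [11, 28.5]); Combining (union): only the result so far is present, so the union is just that shape — boundary = 38.00 mm. So its perimeter = 38.00 mm. Layer 48 (z = 11.52): the 5×14 cube contributes its full rectangle (perimeter 38.00 mm); the cylinder at (0, 7): section is a regular 16-gon, circumradius r=11 (perimeter = 2·16·11.000·sin(180°/16) = 68.67 mm); the r=4 cylinder at (3, -4) gives a regular 16-gon of circumradius 4 (constant along its height) (perimeter = 2·16·4.000·sin(180°/16) = 24.97 mm); Merging all regions: the regions partially overlap (shared area 88.47 mm²), so the edge portions inside another operand are dropped and the merged outline is re-measured after clipping — boundary = 75.99 mm; the 10.5×26 cube at (-3, -1) contributes its full rectangle (perimeter 73.00 mm); Taking the union: the regions partially overlap (shared area 190.47 mm²), so the edge portions inside another operand are dropped and the merged outline is re-measured after clipping — boundary = 92.84 mm. So its perimeter = 92.84 mm. Layer 48 is larger (92.84 vs 38.00 mm).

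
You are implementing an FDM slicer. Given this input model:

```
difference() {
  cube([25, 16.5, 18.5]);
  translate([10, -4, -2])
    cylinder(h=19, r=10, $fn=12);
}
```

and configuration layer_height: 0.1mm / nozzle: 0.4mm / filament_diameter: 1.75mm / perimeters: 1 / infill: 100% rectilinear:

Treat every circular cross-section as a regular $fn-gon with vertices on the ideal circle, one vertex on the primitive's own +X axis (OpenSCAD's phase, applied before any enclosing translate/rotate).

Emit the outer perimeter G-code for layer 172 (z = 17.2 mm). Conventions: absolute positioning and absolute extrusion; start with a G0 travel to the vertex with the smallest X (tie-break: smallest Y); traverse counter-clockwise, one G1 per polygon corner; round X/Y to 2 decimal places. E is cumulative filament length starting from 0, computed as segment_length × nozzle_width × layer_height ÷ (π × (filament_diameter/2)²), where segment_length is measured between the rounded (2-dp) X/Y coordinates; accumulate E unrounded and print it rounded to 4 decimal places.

G0 X0.00 Y0.00 Z17.20
G1 X25.00 Y0.00 E0.4158
G1 X25.00 Y16.50 E0.6901
G1 X0.00 Y16.50 E1.1059
G1 X0.00 Y0.00 E1.3803

At z = 17.2 mm: the cube is present — its section is the full 25×16.5 rectangle; the cylinder at (10, -4) does not reach this height (z outside [-2, 17]); After the difference (first − rest): none of the subtracted shapes is present at this height, so the 25×16.5 cube is unchanged — 1 connected region. The outline is a single polygon with 4 vertices. Extrusion per mm of travel: 0.4 × 0.1 / (π × 0.875²) = 0.016630. Accumulating E over each segment gives final E = 1.3803.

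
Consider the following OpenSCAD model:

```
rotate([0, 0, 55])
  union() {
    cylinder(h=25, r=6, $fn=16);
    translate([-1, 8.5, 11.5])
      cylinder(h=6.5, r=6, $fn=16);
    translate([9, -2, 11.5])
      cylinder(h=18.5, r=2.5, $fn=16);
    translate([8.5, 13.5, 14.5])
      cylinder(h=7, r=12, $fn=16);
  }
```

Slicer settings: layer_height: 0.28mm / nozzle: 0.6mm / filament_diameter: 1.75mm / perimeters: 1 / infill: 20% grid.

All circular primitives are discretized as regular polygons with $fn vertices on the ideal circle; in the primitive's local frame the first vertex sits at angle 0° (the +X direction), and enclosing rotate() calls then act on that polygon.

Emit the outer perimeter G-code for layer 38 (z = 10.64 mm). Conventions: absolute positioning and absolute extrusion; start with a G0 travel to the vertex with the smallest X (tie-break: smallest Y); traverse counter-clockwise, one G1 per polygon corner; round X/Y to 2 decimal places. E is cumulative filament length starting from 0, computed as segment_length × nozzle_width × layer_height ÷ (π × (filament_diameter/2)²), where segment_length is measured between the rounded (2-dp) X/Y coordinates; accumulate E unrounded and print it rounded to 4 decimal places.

G0 X-5.91 Y-1.04 Z10.64
G1 X-5.06 Y-3.22 E0.1634
G1 X-3.44 Y-4.91 E0.3269
G1 X-1.30 Y-5.86 E0.4905
G1 X1.04 Y-5.91 E0.6540
G1 X3.22 Y-5.06 E0.8174
G1 X4.91 Y-3.44 E0.9809
G1 X5.86 Y-1.30 E1.1444
G1 X5.91 Y1.04 E1.3079
G1 X5.06 Y3.22 E1.4713
G1 X3.44 Y4.91 E1.6349
G1 X1.30 Y5.86 E1.7984
G1 X-1.04 Y5.91 E1.9619
G1 X-3.22 Y5.06 E2.1253
G1 X-4.91 Y3.44 E2.2888
G1 X-5.86 Y1.30 E2.4524
G1 X-5.91 Y-1.04 E2.6158

At z = 10.64 mm: the r=6 cylinder contributes a regular 16-gon of circumradius 6; the cylinder at (-1, 8.5) is absent (z outside [11.5, 18]); the cylinder at (9, -2) is absent (z outside [11.5, 30]); the cylinder at (8.5, 13.5) does not reach this height (z outside [14.5, 21.5]); Taking the union: only the r=6 cylinder is present, so the union is just that shape — 1 connected region; (whole slice rotated 55° about Z — lengths, areas and connectivity unchanged). The outline is a single polygon with 16 vertices. Extrusion per mm of travel: 0.6 × 0.28 / (π × 0.875²) = 0.069846. Accumulating E over each segment gives final E = 2.6158.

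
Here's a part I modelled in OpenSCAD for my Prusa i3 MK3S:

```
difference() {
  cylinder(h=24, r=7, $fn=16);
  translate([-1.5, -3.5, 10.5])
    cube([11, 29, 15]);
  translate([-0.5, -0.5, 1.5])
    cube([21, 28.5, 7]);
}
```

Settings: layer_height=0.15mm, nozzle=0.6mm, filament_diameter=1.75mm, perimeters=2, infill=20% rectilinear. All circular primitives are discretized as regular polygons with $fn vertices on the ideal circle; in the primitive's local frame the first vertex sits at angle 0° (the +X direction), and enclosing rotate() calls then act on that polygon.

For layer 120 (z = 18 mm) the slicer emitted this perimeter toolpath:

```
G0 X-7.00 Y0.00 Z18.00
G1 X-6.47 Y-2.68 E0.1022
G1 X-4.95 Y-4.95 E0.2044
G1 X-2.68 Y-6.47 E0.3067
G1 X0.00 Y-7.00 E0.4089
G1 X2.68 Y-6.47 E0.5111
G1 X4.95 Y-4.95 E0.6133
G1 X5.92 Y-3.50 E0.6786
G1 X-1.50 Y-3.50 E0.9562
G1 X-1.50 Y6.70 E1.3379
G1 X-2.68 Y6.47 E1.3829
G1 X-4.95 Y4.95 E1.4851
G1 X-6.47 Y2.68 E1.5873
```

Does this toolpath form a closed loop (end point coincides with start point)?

Start point (G0): (-7.00, 0.00). End point (last G1): the path does not return to the start — open.

no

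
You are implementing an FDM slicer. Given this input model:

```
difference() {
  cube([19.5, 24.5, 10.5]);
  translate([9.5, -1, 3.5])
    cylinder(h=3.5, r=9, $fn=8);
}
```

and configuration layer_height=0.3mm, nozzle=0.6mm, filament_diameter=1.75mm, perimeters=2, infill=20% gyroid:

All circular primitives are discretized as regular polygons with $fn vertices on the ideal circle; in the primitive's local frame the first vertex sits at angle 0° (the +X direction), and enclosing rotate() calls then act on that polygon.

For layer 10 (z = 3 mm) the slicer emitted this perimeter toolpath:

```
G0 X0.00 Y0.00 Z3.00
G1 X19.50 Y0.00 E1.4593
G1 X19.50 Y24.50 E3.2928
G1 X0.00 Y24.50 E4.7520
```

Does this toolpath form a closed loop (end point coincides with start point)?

no

Start point (G0): (0.00, 0.00). End point (last G1): the path does not return to the start — open.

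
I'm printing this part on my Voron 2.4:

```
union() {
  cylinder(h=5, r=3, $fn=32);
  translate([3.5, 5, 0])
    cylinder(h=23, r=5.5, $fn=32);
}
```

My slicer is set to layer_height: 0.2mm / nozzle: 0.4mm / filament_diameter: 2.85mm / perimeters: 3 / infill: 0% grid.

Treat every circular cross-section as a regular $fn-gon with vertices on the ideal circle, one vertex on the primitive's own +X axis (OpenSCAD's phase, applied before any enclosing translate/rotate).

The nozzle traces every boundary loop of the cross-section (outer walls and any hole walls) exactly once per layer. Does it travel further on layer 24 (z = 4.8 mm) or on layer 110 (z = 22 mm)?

Layer 24 (z = 4.8): the r=3 cylinder gives a regular 32-gon of circumradius 3 (constant along its height) (perimeter = 2·32·3.000·sin(180°/32) = 18.82 mm); the r=5.5 cylinder at (3.5, 5) contributes a regular 32-gon of circumradius 5.5 (perimeter = 2·32·5.500·sin(180°/32) = 34.50 mm); Taking the union: the regions partially overlap (shared area 8.94 mm²), so the edge portions inside another operand are dropped and the merged outline is re-measured after clipping — boundary = 41.06 mm. So its perimeter = 41.06 mm. Layer 110 (z = 22): the cylinder is not intersected at this z (z outside [0, 5]); the r=5.5 cylinder at (3.5, 5) contributes a regular 32-gon of circumradius 5.5 (perimeter = 2·32·5.500·sin(180°/32) = 34.50 mm); Combining (union): only the r=5.5 cylinder at (3.5, 5) is present, so the union is just that shape — boundary = 34.50 mm. So its perimeter = 34.50 mm. Layer 24 is larger (41.06 vs 34.50 mm).

layer 24 (z = 4.8 mm)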